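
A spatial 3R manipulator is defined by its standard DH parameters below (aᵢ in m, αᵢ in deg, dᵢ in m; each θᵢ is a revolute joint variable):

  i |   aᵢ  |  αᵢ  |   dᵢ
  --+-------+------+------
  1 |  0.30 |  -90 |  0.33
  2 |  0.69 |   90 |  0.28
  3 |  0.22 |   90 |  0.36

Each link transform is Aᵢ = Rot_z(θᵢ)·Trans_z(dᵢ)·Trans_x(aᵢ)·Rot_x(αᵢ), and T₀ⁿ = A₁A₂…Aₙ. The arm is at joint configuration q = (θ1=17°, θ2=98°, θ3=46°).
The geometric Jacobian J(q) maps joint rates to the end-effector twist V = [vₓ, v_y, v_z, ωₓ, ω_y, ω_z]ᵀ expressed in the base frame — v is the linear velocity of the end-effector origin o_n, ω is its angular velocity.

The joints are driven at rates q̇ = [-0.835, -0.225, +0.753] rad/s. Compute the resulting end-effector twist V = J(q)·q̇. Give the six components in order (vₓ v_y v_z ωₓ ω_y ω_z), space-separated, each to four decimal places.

o_n = [0.3875, 0.5768, -0.5547]
J₁: ẑ×o_n = [-0.5768, 0.3875, 0.0000], ω = ẑ
J2: z=[-0.2924, 0.9563, 0.0000] o=[0.2869, 0.0877, 0.3300] → [-0.8461, -0.2587, -0.2392, -0.2924, 0.9563, 0.0000]
J3: z=[0.9470, 0.2895, -0.1392] o=[0.1132, 0.3274, -0.3533] → [-0.0236, 0.1526, 0.1567, 0.9470, 0.2895, -0.1392]
V = J·q̇ = [0.6542, -0.1505, 0.1718, 0.7789, 0.0028, -0.9398]

0.6542 -0.1505 0.1718 0.7789 0.0028 -0.9398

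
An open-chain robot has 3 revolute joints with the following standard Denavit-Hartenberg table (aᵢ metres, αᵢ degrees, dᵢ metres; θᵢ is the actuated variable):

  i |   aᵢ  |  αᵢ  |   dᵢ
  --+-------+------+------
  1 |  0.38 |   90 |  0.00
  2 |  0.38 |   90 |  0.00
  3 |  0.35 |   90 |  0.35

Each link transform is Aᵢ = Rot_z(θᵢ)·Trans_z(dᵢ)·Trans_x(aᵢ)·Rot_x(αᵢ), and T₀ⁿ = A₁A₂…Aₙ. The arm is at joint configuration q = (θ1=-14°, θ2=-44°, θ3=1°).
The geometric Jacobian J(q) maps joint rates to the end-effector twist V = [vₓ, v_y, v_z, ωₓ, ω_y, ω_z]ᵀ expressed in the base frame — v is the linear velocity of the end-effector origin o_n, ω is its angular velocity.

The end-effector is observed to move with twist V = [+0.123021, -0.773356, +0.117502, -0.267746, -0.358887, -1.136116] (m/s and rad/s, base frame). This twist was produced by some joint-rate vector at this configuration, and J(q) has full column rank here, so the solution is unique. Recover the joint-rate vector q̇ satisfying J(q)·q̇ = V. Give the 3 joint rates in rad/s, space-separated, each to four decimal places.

o_n = [0.6408, -0.1661, -0.7588]
J₁: ẑ×o_n = [0.1661, 0.6408, -0.0000], ω = ẑ
J2: z=[-0.2419, -0.9703, 0.0000] o=[0.3687, -0.0919, 0.0000] → [0.7363, -0.1836, 0.2819, -0.2419, -0.9703, 0.0000]
J3: z=[-0.6740, 0.1681, -0.7193] o=[0.6339, -0.1581, -0.2640] → [-0.0889, -0.3385, 0.0042, -0.6740, 0.1681, -0.7193]
q̇ = J⁺·V = [-0.9570, 0.4130, 0.2490]

-0.9570 0.4130 0.2490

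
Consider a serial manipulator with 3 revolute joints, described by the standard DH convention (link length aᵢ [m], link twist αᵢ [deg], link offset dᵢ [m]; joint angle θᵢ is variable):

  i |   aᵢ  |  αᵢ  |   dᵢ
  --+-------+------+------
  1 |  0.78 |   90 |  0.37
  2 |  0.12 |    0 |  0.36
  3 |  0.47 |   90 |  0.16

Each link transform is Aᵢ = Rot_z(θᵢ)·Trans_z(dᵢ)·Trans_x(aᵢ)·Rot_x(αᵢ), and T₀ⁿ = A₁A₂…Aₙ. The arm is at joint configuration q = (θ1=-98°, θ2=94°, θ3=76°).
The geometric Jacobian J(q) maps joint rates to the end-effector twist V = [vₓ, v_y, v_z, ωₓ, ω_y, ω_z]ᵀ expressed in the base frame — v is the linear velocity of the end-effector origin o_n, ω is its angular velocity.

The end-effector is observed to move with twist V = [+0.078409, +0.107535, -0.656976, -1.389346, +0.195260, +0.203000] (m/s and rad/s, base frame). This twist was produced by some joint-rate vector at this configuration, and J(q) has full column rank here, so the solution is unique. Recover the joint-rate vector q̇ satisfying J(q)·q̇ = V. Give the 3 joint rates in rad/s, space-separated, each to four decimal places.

o_n = [-0.5579, -0.2334, 0.5713]
J₁: ẑ×o_n = [0.2334, -0.5579, 0.0000], ω = ẑ
J2: z=[-0.9903, 0.1392, 0.0000] o=[-0.1086, -0.7724, 0.3700] → [0.0280, 0.1994, -0.4712, -0.9903, 0.1392, 0.0000]
J3: z=[-0.9903, 0.1392, 0.0000] o=[-0.4639, -0.7140, 0.4897] → [0.0114, 0.0808, -0.4629, -0.9903, 0.1392, 0.0000]
q̇ = J⁺·V = [0.2030, 0.9060, 0.4970]

0.2030 0.9060 0.4970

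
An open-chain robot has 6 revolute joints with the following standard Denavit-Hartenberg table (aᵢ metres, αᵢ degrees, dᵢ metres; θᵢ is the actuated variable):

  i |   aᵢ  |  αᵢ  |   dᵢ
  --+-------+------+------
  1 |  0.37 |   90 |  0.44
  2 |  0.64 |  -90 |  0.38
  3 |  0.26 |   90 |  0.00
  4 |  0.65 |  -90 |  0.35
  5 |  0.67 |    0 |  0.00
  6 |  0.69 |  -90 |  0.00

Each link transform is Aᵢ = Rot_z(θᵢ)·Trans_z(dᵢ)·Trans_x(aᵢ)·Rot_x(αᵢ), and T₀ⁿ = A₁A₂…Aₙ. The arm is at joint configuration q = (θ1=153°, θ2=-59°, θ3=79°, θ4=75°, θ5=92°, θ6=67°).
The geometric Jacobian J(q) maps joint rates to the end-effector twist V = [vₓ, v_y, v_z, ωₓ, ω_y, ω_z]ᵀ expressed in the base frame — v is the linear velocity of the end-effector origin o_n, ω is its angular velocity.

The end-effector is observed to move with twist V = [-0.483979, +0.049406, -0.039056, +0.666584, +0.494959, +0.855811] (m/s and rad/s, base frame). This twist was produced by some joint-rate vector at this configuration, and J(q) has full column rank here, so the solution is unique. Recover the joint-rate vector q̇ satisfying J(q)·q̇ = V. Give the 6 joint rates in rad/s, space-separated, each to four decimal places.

0.2450 0.5360 -0.0930 -0.6610 -0.5790 0.9310

o_n = [-0.3679, 0.2111, 0.3179]
J₁: ẑ×o_n = [-0.2111, -0.3679, 0.0000], ω = ẑ
J2: z=[0.4540, 0.8910, 0.0000] o=[-0.3297, 0.1680, 0.4400] → [-0.1088, 0.0554, 0.0536, 0.4540, 0.8910, 0.0000]
J3: z=[-0.7637, 0.3891, 0.5150] o=[-0.4509, 0.6562, -0.1086] → [0.3952, 0.3684, 0.3077, -0.7637, 0.3891, 0.5150]
J4: z=[-0.3638, 0.3995, -0.8414] o=[-0.5895, 0.4404, -0.1511] → [-0.0056, -0.0158, -0.0051, -0.3638, 0.3995, -0.8414]
J5: z=[0.3174, 0.9025, 0.2913] o=[-1.2861, 0.6849, -0.1498] → [0.5600, 0.1190, -0.9790, 0.3174, 0.9025, 0.2913]
J6: z=[0.3174, 0.9025, 0.2913] o=[-1.0219, 0.4136, 0.4030] → [-0.0178, 0.2175, -0.6546, 0.3174, 0.9025, 0.2913]
q̇ = J⁺·V = [0.2450, 0.5360, -0.0930, -0.6610, -0.5790, 0.9310]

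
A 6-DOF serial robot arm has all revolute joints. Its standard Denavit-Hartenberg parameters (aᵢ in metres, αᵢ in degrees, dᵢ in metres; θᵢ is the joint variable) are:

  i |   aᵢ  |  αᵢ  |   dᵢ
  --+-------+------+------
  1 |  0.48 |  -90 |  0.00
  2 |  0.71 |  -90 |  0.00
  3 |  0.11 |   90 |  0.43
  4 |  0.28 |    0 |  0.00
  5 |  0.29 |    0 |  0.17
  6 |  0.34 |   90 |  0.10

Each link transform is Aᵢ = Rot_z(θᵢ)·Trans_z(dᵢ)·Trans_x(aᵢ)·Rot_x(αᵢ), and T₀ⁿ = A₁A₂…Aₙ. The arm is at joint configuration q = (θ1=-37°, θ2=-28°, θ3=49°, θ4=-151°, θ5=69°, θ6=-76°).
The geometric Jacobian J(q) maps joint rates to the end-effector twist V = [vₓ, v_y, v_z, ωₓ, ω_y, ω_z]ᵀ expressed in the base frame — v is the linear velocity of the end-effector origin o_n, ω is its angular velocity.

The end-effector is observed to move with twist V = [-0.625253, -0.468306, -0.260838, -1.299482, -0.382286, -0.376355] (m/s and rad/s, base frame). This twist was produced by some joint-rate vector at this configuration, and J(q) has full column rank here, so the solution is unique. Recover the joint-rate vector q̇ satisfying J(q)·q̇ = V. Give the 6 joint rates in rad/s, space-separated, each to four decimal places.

-0.9390 -0.6970 -0.8760 -0.7940 0.3300 -0.1310

o_n = [1.0857, -0.2091, 0.4090]
J₁: ẑ×o_n = [0.2091, 1.0857, -0.0000], ω = ẑ
J2: z=[0.6018, 0.7986, 0.0000] o=[0.3833, -0.2889, 0.0000] → [0.3266, -0.2461, -0.5130, 0.6018, 0.7986, 0.0000]
J3: z=[0.3749, -0.2825, -0.8829] o=[0.8840, -0.6661, 0.3333] → [0.3821, -0.2065, 0.2283, 0.3749, -0.2825, -0.8829]
J4: z=[0.9270, 0.1229, 0.3543] o=[1.0462, -0.8923, -0.0125] → [-0.1902, -0.3767, 0.6284, 0.9270, 0.1229, 0.3543]
J5: z=[0.9270, 0.1229, 0.3543] o=[0.9932, -0.6210, 0.0320] → [-0.0996, -0.3167, 0.3704, 0.9270, 0.1229, 0.3543]
J6: z=[0.9270, 0.1229, 0.3543] o=[1.0435, -0.5573, 0.3582] → [-0.1171, -0.0321, 0.3176, 0.9270, 0.1229, 0.3543]
q̇ = J⁺·V = [-0.9390, -0.6970, -0.8760, -0.7940, 0.3300, -0.1310]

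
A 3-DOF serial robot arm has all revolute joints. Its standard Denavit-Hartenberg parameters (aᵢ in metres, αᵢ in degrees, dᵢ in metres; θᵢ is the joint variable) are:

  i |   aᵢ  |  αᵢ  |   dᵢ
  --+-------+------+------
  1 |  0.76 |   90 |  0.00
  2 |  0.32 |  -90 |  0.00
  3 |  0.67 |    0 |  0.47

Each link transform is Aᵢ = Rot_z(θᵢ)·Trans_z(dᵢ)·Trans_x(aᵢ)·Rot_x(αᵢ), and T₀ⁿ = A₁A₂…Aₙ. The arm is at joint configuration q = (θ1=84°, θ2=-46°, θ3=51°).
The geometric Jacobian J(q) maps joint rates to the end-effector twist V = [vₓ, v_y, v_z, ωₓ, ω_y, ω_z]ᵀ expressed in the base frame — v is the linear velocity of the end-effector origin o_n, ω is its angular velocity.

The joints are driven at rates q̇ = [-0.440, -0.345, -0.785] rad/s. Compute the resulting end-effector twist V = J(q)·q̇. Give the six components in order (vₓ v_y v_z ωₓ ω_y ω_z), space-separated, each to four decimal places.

1.0813 0.3304 -0.5884 -0.4021 -0.5255 -0.9853

o_n = [-0.3492, 1.6589, -0.2070]
J₁: ẑ×o_n = [-1.6589, -0.3492, 0.0000], ω = ẑ
J2: z=[0.9945, -0.1045, 0.0000] o=[0.0794, 0.7558, 0.0000] → [0.0216, 0.2059, 0.8533, 0.9945, -0.1045, 0.0000]
J3: z=[0.0752, 0.7154, 0.6947] o=[0.1027, 0.9769, -0.2302] → [-0.4571, -0.3156, 0.3746, 0.0752, 0.7154, 0.6947]
V = J·q̇ = [1.0813, 0.3304, -0.5884, -0.4021, -0.5255, -0.9853]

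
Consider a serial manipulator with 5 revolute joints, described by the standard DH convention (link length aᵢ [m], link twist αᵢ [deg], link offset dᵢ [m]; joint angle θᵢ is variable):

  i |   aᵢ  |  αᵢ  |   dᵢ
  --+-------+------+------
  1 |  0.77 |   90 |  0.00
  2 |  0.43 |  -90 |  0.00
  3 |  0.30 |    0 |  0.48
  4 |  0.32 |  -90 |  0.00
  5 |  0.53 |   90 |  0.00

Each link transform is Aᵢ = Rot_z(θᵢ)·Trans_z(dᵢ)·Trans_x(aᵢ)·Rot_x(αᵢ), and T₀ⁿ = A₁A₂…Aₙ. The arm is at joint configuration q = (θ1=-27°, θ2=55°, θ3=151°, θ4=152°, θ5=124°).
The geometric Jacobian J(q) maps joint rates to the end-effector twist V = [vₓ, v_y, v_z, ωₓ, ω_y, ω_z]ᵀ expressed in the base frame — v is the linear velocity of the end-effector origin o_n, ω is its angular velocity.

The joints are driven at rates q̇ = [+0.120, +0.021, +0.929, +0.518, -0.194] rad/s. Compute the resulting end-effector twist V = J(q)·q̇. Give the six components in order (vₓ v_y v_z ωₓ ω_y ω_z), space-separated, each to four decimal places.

-0.0942 -0.1717 -0.0807 -1.1968 0.4676 0.8167

o_n = [0.8057, -0.2695, 0.1711]
J₁: ẑ×o_n = [0.2695, 0.8057, -0.0000], ω = ẑ
J2: z=[-0.4540, -0.8910, 0.0000] o=[0.6861, -0.3496, 0.0000] → [-0.1525, 0.0777, 0.0703, -0.4540, -0.8910, 0.0000]
J3: z=[-0.7299, 0.3719, 0.5736] o=[0.9058, -0.4615, 0.3522] → [-0.1775, -0.1896, -0.1029, -0.7299, 0.3719, 0.5736]
J4: z=[-0.7299, 0.3719, 0.5736] o=[0.4874, -0.0851, 0.4126] → [0.0160, 0.0063, 0.0162, -0.7299, 0.3719, 0.5736]
J5: z=[0.6759, 0.2669, 0.6870] o=[0.4547, -0.3696, 0.5554] → [-0.1713, 0.5009, -0.0260, 0.6759, 0.2669, 0.6870]
V = J·q̇ = [-0.0942, -0.1717, -0.0807, -1.1968, 0.4676, 0.8167]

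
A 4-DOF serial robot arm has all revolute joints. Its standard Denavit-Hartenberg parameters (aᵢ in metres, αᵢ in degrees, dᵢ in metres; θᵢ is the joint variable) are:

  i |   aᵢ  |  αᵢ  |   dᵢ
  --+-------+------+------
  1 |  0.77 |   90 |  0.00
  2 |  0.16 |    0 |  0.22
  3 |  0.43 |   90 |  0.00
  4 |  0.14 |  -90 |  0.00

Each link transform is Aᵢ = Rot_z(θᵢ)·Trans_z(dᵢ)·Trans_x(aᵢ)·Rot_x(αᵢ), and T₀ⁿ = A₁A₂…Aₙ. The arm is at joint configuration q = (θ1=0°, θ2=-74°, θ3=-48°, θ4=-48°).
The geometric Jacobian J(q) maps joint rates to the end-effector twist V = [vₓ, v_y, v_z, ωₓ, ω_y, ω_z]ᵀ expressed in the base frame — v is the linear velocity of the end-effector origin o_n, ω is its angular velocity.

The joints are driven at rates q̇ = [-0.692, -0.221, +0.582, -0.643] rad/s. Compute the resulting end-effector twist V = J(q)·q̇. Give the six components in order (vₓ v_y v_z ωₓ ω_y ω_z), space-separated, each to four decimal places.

o_n = [0.5366, -0.1160, -0.5979]
J₁: ẑ×o_n = [0.1160, 0.5366, -0.0000], ω = ẑ
J2: z=[0.0000, -1.0000, 0.0000] o=[0.7700, 0.0000, 0.0000] → [0.5979, -0.0000, -0.2334, 0.0000, -1.0000, 0.0000]
J3: z=[0.0000, -1.0000, 0.0000] o=[0.8141, -0.2200, -0.1538] → [0.4441, -0.0000, -0.2775, 0.0000, -1.0000, 0.0000]
J4: z=[-0.8480, -0.0000, 0.5299] o=[0.5862, -0.2200, -0.5185] → [-0.0551, -0.0937, -0.0882, -0.8480, -0.0000, 0.5299]
V = J·q̇ = [0.0815, -0.3111, -0.0532, 0.5453, -0.3610, -1.0327]

0.0815 -0.3111 -0.0532 0.5453 -0.3610 -1.0327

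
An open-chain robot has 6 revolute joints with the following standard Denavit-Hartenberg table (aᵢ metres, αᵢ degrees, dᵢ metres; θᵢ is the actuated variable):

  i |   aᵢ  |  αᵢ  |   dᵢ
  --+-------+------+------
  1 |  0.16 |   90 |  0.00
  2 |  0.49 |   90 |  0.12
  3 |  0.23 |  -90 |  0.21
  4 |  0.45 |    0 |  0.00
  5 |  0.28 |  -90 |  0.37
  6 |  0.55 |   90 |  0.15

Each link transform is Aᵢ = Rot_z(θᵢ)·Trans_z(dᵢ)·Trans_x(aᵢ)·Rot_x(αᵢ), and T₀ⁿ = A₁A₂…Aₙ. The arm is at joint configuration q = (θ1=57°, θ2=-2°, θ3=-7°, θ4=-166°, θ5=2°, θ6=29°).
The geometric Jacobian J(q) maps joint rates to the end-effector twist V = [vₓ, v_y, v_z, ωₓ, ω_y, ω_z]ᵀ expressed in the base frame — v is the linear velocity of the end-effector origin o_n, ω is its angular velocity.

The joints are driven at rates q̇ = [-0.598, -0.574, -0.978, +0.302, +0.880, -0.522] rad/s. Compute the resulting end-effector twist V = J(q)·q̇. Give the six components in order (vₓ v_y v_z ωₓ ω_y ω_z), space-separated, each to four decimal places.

0.7387 -0.5495 -0.7690 0.5460 -0.2915 0.8808

o_n = [0.1417, -0.3911, -0.6589]
J₁: ẑ×o_n = [0.3911, 0.1417, -0.0000], ω = ẑ
J2: z=[0.8387, -0.5446, 0.0000] o=[0.0871, 0.1342, 0.0000] → [0.3589, 0.5526, -0.4108, 0.8387, -0.5446, 0.0000]
J3: z=[-0.0190, -0.0293, -0.9994] o=[0.4545, 0.4795, -0.0171] → [-0.8513, 0.3004, 0.0074, -0.0190, -0.0293, -0.9994]
J4: z=[0.8988, -0.4384, -0.0043] o=[0.5513, 0.6800, -0.2349] → [0.1813, 0.3828, -1.1422, 0.8988, -0.4384, -0.0043]
J5: z=[0.8988, -0.4384, -0.0043] o=[0.3579, 0.2846, -0.3286] → [0.1419, 0.2978, -0.7021, 0.8988, -0.4384, -0.0043]
J6: z=[0.1025, 0.2195, -0.9702] o=[0.5711, -0.1217, -0.3980] → [-0.3187, 0.4433, 0.0666, 0.1025, 0.2195, -0.9702]
V = J·q̇ = [0.7387, -0.5495, -0.7690, 0.5460, -0.2915, 0.8808]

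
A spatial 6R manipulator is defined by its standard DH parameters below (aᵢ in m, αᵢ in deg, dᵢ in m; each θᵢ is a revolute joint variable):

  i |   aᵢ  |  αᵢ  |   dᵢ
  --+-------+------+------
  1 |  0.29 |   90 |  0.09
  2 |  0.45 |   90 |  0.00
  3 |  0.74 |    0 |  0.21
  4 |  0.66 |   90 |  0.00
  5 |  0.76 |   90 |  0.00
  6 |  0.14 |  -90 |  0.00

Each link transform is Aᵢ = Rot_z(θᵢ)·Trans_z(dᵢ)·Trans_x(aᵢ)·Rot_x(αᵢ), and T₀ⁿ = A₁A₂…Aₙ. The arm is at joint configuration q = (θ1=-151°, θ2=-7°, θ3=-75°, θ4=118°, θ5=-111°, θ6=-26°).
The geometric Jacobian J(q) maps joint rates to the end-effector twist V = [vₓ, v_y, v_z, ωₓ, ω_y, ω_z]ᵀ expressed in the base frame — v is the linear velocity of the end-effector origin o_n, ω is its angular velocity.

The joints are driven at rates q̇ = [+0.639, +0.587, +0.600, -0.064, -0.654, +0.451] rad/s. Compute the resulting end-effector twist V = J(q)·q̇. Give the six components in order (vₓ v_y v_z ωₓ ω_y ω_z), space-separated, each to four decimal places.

1.0646 -0.5109 0.3694 0.3516 1.0846 0.0385

o_n = [-0.8459, -0.9677, 0.5988]
J₁: ẑ×o_n = [0.9677, -0.8459, 0.0000], ω = ẑ
J2: z=[-0.4848, 0.8746, 0.0000] o=[-0.2536, -0.1406, 0.0900] → [0.4450, 0.2467, 0.9190, -0.4848, 0.8746, 0.0000]
J3: z=[0.1066, 0.0591, -0.9925] o=[-0.6443, -0.3571, 0.0352] → [-0.5728, 0.1401, -0.0532, 0.1066, 0.0591, -0.9925]
J4: z=[0.1066, 0.0591, -0.9925] o=[-0.4416, -1.0621, -0.1966] → [0.1406, 0.3165, 0.0339, 0.1066, 0.0591, -0.9925]
J5: z=[-0.2375, -0.9678, -0.0831] o=[-1.0789, -0.9006, -0.2554] → [-0.8323, 0.1835, 0.2414, -0.2375, -0.9678, -0.0831]
J6: z=[0.9396, -0.2071, -0.2725] o=[-0.8915, -1.0092, 0.4731] → [-0.0148, -0.1305, 0.0484, 0.9396, -0.2071, -0.2725]
V = J·q̇ = [1.0646, -0.5109, 0.3694, 0.3516, 1.0846, 0.0385]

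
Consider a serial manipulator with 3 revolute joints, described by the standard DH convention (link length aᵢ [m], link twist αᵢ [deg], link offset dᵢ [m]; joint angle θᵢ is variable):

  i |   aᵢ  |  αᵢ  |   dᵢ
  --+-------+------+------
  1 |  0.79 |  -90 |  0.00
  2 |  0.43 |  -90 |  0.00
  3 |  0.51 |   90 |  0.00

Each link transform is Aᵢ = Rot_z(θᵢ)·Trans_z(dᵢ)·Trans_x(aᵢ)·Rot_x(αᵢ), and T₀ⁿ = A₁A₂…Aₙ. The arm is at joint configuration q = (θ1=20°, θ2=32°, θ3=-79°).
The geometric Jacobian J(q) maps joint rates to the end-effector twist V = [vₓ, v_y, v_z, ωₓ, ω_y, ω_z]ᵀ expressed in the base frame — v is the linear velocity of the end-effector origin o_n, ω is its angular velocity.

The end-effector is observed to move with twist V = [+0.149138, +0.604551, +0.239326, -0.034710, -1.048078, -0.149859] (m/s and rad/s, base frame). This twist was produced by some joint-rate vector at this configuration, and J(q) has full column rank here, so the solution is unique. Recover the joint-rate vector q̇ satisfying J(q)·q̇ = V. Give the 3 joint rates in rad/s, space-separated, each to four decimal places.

0.4760 -0.9730 0.7380

o_n = [0.9913, 0.8936, -0.2794]
J₁: ẑ×o_n = [-0.8936, 0.9913, 0.0000], ω = ẑ
J2: z=[-0.3420, 0.9397, 0.0000] o=[0.7424, 0.2702, 0.0000] → [-0.2626, -0.0956, -0.4472, -0.3420, 0.9397, 0.0000]
J3: z=[-0.4980, -0.1812, -0.8480] o=[1.0850, 0.3949, -0.2279] → [0.4322, 0.0538, -0.2653, -0.4980, -0.1812, -0.8480]
q̇ = J⁺·V = [0.4760, -0.9730, 0.7380]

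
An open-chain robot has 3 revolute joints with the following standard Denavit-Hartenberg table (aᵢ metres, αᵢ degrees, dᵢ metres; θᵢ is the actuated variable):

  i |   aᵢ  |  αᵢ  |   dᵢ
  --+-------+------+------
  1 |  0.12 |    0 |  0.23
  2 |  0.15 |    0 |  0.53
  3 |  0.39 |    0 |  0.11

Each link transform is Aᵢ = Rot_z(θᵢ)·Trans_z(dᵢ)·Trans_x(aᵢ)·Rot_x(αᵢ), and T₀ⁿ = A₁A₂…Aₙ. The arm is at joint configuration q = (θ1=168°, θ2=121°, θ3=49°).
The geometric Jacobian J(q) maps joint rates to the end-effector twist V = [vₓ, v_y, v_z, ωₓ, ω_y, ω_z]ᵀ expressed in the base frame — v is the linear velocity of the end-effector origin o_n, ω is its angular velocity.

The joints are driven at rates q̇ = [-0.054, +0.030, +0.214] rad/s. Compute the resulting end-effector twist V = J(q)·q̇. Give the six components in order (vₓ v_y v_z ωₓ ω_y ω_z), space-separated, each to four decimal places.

0.0257 0.0739 0.0000 0.0000 0.0000 0.1900

o_n = [0.2931, -0.2630, 0.8700]
J₁: ẑ×o_n = [0.2630, 0.2931, -0.0000], ω = ẑ
J2: z=[0.0000, 0.0000, 1.0000] o=[-0.1174, 0.0249, 0.2300] → [0.2879, 0.4104, -0.0000, 0.0000, 0.0000, 1.0000]
J3: z=[0.0000, 0.0000, 1.0000] o=[-0.0685, -0.1169, 0.7600] → [0.1461, 0.3616, -0.0000, 0.0000, 0.0000, 1.0000]
V = J·q̇ = [0.0257, 0.0739, 0.0000, 0.0000, 0.0000, 0.1900]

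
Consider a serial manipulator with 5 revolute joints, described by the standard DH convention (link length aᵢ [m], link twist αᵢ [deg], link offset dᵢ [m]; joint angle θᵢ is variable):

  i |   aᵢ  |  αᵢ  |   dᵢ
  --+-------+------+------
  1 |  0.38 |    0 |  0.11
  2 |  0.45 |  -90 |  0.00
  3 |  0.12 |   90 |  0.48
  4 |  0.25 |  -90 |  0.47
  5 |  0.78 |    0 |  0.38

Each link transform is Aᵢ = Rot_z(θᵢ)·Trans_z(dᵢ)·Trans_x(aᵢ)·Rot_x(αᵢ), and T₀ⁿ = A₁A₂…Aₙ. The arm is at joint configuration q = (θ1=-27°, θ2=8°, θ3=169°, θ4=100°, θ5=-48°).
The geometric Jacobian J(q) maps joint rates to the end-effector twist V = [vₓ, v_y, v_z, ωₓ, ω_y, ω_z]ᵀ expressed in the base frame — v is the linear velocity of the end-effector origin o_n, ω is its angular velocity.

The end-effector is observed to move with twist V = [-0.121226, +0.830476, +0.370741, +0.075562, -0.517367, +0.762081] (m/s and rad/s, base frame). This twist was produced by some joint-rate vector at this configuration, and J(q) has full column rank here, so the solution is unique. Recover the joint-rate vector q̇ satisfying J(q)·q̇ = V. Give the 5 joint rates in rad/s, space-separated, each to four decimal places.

-0.2060 0.7880 -0.4170 -0.1310 0.2740

o_n = [1.6961, 0.6019, -0.8463]
J₁: ẑ×o_n = [-0.6019, 1.6961, 0.0000], ω = ẑ
J2: z=[0.0000, 0.0000, 1.0000] o=[0.3386, -0.1725, 0.1100] → [-0.7744, 1.3575, 0.0000, 0.0000, 0.0000, 1.0000]
J3: z=[0.3256, 0.9455, 0.0000] o=[0.7641, -0.3190, 0.1100] → [-0.9042, 0.3113, -0.5814, 0.3256, 0.9455, 0.0000]
J4: z=[0.1804, -0.0621, -0.9816] o=[0.8090, 0.1732, 0.0871] → [0.4789, -0.7024, 0.1325, 0.1804, -0.0621, -0.9816]
J5: z=[0.8575, -0.4789, 0.1879] o=[1.0142, 0.3629, -0.3660] → [0.1851, 0.5400, 0.5315, 0.8575, -0.4789, 0.1879]
q̇ = J⁺·V = [-0.2060, 0.7880, -0.4170, -0.1310, 0.2740]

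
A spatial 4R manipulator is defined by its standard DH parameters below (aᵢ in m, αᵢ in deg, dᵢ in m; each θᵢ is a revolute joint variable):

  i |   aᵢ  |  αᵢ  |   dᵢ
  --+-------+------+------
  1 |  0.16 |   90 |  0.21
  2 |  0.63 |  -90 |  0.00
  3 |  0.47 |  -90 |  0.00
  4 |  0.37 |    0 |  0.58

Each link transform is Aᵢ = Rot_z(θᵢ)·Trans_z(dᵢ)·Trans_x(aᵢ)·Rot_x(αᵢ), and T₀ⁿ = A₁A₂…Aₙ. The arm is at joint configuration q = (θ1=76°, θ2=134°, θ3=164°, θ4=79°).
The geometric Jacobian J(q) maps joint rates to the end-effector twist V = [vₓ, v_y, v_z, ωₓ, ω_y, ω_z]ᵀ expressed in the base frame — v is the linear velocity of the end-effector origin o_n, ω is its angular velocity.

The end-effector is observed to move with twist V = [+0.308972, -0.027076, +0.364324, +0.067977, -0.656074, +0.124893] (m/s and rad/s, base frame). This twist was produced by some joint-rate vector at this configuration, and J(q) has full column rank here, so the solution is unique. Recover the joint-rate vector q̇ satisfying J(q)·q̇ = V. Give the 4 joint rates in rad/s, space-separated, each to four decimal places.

o_n = [0.5066, 0.3433, 0.4267]
J₁: ẑ×o_n = [-0.3433, 0.5066, 0.0000], ω = ẑ
J2: z=[0.9703, -0.2419, 0.0000] o=[0.0387, 0.1552, 0.2100] → [-0.0524, -0.2102, 0.2957, 0.9703, -0.2419, 0.0000]
J3: z=[-0.1740, -0.6980, -0.6947] o=[-0.0672, -0.2694, 0.6632] → [0.5907, -0.4397, 0.2939, -0.1740, -0.6980, -0.6947]
J4: z=[0.9790, -0.0468, -0.1983] o=[-0.1169, 0.0665, 0.3382] → [0.0508, -0.2103, 0.3002, 0.9790, -0.0468, -0.1983]
q̇ = J⁺·V = [0.9050, -0.2300, 0.9880, 0.4730]

0.9050 -0.2300 0.9880 0.4730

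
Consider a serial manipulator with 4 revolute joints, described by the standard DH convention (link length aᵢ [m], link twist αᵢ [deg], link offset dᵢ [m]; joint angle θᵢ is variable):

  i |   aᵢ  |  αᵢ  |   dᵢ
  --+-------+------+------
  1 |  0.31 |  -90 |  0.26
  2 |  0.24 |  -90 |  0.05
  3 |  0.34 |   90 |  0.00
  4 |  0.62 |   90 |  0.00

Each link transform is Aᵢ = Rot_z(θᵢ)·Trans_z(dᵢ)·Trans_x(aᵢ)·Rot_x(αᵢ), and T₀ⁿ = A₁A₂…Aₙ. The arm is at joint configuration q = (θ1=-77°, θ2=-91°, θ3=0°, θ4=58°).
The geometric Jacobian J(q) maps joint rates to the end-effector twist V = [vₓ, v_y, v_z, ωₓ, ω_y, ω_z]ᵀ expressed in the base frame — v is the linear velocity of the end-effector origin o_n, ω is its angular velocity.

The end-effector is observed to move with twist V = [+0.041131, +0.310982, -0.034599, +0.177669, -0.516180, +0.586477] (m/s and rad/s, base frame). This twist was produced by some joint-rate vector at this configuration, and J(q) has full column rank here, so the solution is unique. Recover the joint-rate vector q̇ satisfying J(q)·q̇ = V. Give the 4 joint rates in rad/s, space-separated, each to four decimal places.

0.5770 -0.4900 0.5430 0.5470

o_n = [0.2331, -0.7876, 1.1776]
J₁: ẑ×o_n = [0.7876, 0.2331, -0.0000], ω = ẑ
J2: z=[0.9744, 0.2250, 0.0000] o=[0.0697, -0.3021, 0.2600] → [0.2064, -0.8941, -0.5099, 0.9744, 0.2250, 0.0000]
J3: z=[0.2249, -0.9742, 0.0175] o=[0.1175, -0.2867, 0.5000] → [-0.6514, -0.1504, -0.0000, 0.2249, -0.9742, 0.0175]
J4: z=[0.9744, 0.2250, 0.0000] o=[0.1162, -0.2809, 0.8399] → [0.0760, -0.3290, -0.5200, 0.9744, 0.2250, 0.0000]
q̇ = J⁺·V = [0.5770, -0.4900, 0.5430, 0.5470]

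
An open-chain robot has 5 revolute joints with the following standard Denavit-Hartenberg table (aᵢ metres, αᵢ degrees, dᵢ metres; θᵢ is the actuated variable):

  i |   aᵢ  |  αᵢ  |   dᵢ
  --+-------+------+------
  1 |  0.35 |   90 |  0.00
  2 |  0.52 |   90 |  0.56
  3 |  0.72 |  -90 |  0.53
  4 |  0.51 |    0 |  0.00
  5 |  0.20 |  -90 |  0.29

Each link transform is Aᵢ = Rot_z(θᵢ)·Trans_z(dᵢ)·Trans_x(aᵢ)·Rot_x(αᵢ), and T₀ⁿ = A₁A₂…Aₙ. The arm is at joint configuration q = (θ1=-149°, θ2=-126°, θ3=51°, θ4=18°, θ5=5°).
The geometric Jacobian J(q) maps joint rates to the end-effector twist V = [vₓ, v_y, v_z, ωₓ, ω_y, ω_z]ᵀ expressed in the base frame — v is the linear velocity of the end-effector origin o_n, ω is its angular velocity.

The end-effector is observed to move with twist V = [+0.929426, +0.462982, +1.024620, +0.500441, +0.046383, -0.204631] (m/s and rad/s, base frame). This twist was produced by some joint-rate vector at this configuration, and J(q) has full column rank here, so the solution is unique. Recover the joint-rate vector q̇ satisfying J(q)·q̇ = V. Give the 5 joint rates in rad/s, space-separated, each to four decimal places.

o_n = [-0.4455, 1.8580, -0.7727]
J₁: ẑ×o_n = [-1.8580, -0.4455, 0.0000], ω = ẑ
J2: z=[-0.5150, 0.8572, 0.0000] o=[-0.3000, -0.1803, 0.0000] → [-0.6623, -0.3979, -0.9251, -0.5150, 0.8572, 0.0000]
J3: z=[0.6935, 0.4167, 0.5878] o=[-0.3264, 0.4572, -0.4207] → [-0.9700, 0.1741, 1.0210, 0.6935, 0.4167, 0.5878]
J4: z=[-0.7157, 0.3042, 0.6287] o=[-0.0188, 1.2948, -0.4757] → [-0.4444, -0.4808, -0.2733, -0.7157, 0.3042, 0.6287]
J5: z=[-0.7157, 0.3042, 0.6287] o=[-0.1684, 1.6446, -0.8153] → [-0.1212, -0.1437, -0.0684, -0.7157, 0.3042, 0.6287]
q̇ = J⁺·V = [-0.8420, -0.4200, 0.7410, 0.4810, -0.1600]

-0.8420 -0.4200 0.7410 0.4810 -0.1600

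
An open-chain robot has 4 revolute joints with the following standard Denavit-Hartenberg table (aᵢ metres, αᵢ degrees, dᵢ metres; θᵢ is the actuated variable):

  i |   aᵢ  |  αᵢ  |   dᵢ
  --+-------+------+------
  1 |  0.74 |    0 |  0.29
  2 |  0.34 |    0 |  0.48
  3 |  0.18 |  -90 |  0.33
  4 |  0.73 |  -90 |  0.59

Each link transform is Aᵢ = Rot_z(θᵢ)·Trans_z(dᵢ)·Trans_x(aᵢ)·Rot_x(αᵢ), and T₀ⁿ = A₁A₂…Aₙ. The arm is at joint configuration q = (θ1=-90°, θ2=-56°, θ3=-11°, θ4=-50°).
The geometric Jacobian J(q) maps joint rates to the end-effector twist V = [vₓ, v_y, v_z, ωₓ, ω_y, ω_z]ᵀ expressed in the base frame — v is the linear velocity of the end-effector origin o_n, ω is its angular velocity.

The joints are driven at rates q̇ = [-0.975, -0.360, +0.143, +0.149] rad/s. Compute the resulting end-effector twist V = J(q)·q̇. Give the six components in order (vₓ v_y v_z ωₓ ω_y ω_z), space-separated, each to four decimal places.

o_n = [-0.6490, -1.7269, 1.6592]
J₁: ẑ×o_n = [1.7269, -0.6490, 0.0000], ω = ẑ
J2: z=[0.0000, 0.0000, 1.0000] o=[0.0000, -0.7400, 0.2900] → [0.9869, -0.6490, 0.0000, 0.0000, 0.0000, 1.0000]
J3: z=[0.0000, 0.0000, 1.0000] o=[-0.2819, -0.9301, 0.7700] → [0.7968, -0.3671, 0.0000, 0.0000, 0.0000, 1.0000]
J4: z=[0.3907, -0.9205, 0.0000] o=[-0.4476, -1.0005, 1.1000] → [-0.5148, -0.2185, -0.4692, 0.3907, -0.9205, 0.0000]
V = J·q̇ = [-2.0018, 0.7813, -0.0699, 0.0582, -0.1372, -1.1920]

-2.0018 0.7813 -0.0699 0.0582 -0.1372 -1.1920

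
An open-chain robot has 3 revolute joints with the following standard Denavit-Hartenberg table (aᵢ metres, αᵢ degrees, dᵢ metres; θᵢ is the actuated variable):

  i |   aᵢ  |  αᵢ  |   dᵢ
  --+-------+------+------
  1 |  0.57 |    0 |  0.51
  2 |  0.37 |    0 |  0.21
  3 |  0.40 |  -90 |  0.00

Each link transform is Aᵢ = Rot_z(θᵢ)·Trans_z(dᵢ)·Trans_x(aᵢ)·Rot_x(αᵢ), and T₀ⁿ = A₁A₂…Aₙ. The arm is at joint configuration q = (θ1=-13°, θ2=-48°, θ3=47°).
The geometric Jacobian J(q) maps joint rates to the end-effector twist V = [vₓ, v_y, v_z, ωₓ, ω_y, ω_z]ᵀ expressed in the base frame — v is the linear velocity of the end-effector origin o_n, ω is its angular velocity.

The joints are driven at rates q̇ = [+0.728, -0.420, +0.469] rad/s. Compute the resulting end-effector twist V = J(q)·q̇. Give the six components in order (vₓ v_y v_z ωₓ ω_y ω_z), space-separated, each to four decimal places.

o_n = [1.1229, -0.5486, 0.7200]
J₁: ẑ×o_n = [0.5486, 1.1229, -0.0000], ω = ẑ
J2: z=[0.0000, 0.0000, 1.0000] o=[0.5554, -0.1282, 0.5100] → [0.4204, 0.5675, -0.0000, 0.0000, 0.0000, 1.0000]
J3: z=[0.0000, 0.0000, 1.0000] o=[0.7348, -0.4518, 0.7200] → [0.0968, 0.3881, -0.0000, 0.0000, 0.0000, 1.0000]
V = J·q̇ = [0.2682, 0.7611, 0.0000, 0.0000, 0.0000, 0.7770]

0.2682 0.7611 0.0000 0.0000 0.0000 0.7770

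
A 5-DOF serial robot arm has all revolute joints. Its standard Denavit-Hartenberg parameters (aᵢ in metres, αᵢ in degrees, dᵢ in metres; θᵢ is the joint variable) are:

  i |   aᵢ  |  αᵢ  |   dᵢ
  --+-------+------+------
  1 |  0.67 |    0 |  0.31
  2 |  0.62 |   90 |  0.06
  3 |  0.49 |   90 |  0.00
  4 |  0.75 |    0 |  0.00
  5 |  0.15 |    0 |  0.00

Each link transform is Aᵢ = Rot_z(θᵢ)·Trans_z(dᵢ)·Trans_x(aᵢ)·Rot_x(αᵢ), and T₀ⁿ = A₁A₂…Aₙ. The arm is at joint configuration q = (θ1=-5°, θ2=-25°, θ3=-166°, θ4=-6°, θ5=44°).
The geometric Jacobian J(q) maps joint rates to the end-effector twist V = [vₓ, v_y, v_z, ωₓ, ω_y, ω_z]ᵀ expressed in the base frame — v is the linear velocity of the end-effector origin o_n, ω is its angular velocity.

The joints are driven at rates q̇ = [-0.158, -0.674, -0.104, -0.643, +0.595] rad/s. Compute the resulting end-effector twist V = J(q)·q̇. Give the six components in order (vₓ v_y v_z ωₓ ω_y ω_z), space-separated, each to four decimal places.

o_n = [0.0596, 0.2765, 0.0424]
J₁: ẑ×o_n = [-0.2765, 0.0596, 0.0000], ω = ẑ
J2: z=[0.0000, 0.0000, 1.0000] o=[0.6675, -0.0584, 0.3100] → [-0.3349, -0.6079, 0.0000, 0.0000, 0.0000, 1.0000]
J3: z=[-0.5000, -0.8660, 0.0000] o=[1.2044, -0.3684, 0.3700] → [0.2837, -0.1638, -1.3139, -0.5000, -0.8660, 0.0000]
J4: z=[-0.2095, 0.1210, 0.9703] o=[0.7926, -0.1307, 0.2515] → [-0.4203, -0.7551, 0.0034, -0.2095, 0.1210, 0.9703]
J5: z=[-0.2095, 0.1210, 0.9703] o=[0.2051, 0.2991, 0.0710] → [0.0185, -0.1472, 0.0223, -0.2095, 0.1210, 0.9703]
V = J·q̇ = [0.5211, 0.8153, 0.1478, 0.0621, 0.0843, -0.8786]

0.5211 0.8153 0.1478 0.0621 0.0843 -0.8786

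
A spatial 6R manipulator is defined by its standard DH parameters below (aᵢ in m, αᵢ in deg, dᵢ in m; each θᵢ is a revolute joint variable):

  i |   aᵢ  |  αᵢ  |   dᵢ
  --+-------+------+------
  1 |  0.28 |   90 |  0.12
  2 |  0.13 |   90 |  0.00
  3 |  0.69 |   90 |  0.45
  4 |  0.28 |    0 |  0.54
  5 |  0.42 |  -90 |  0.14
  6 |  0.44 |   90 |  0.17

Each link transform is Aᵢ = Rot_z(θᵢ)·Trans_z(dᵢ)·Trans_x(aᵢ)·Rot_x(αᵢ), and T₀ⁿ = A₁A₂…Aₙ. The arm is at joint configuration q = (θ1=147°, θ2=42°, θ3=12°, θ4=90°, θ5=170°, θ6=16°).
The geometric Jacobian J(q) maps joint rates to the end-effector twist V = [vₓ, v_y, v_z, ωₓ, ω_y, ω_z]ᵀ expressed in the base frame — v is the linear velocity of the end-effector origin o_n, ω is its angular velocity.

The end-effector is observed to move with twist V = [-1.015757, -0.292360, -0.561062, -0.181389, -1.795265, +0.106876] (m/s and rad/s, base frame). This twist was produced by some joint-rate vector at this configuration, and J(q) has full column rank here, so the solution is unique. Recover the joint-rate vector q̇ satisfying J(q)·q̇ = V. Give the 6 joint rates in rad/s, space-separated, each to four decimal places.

-0.0480 -0.9910 -0.7780 0.5530 -0.0590 -0.6360

o_n = [-0.9661, 0.1520, 0.8465]
J₁: ẑ×o_n = [-0.1520, -0.9661, 0.0000], ω = ẑ
J2: z=[0.5446, 0.8387, 0.0000] o=[-0.2348, 0.1525, 0.1200] → [0.6093, -0.3957, 0.6130, 0.5446, 0.8387, 0.0000]
J3: z=[-0.5612, 0.3644, -0.7431] o=[-0.3159, 0.2051, 0.2070] → [0.1936, 0.8421, 0.2668, -0.5612, 0.3644, -0.7431]
J4: z=[-0.6623, -0.7362, 0.1391] o=[-0.9109, 0.7626, 0.3242] → [-0.2996, 0.3382, 0.3638, -0.6623, -0.7362, 0.1391]
J5: z=[-0.6623, -0.7362, 0.1391] o=[-1.4257, 0.4671, 0.1912] → [-0.4385, 0.4979, 0.5470, -0.6623, -0.7362, 0.1391]
J6: z=[-0.3914, 0.4983, 0.7736] o=[-1.2501, 0.1717, 0.4703] → [0.2027, 0.3669, -0.1338, -0.3914, 0.4983, 0.7736]
q̇ = J⁺·V = [-0.0480, -0.9910, -0.7780, 0.5530, -0.0590, -0.6360]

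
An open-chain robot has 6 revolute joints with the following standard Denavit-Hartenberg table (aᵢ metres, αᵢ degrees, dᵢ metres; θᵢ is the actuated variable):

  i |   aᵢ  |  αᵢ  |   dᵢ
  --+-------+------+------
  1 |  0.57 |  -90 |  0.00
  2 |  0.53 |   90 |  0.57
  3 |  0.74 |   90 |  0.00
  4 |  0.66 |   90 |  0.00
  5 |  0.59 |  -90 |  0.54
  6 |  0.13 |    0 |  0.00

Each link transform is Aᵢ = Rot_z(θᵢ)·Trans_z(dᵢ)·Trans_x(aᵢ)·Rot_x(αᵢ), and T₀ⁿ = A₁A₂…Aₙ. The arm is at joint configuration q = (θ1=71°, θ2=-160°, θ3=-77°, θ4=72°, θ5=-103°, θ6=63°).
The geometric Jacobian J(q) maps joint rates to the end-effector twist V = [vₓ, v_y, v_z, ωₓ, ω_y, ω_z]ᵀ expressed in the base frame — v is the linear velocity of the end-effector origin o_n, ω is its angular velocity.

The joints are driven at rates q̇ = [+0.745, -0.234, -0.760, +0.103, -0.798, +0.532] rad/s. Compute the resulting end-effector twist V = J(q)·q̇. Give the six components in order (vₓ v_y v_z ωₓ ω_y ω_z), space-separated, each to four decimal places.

1.6241 1.0559 -0.3385 -0.2954 0.2268 0.7237

o_n = [0.2317, -1.0366, 0.1560]
J₁: ẑ×o_n = [1.0366, 0.2317, -0.0000], ω = ẑ
J2: z=[-0.9455, 0.3256, 0.0000] o=[0.1856, 0.5389, 0.0000] → [0.0508, 0.1475, 1.4747, -0.9455, 0.3256, 0.0000]
J3: z=[-0.1114, -0.3234, -0.9397] o=[-0.5155, 0.2536, 0.1813] → [-1.2043, -0.7050, 0.3853, -0.1114, -0.3234, -0.9397]
J4: z=[0.5108, 0.7925, -0.3333] o=[0.1153, -0.1290, 0.2382] → [-0.3676, 0.0032, -0.5559, 0.5108, 0.7925, -0.3333]
J5: z=[0.8452, -0.3919, 0.3636] o=[0.2193, -0.4375, -0.3359] → [0.0250, -0.4112, -0.5015, 0.8452, -0.3919, 0.3636]
J6: z=[0.0386, -0.6336, -0.7727] o=[0.3611, -1.0426, 0.1674] → [0.0119, 0.1004, -0.0817, 0.0386, -0.6336, -0.7727]
V = J·q̇ = [1.6241, 1.0559, -0.3385, -0.2954, 0.2268, 0.7237]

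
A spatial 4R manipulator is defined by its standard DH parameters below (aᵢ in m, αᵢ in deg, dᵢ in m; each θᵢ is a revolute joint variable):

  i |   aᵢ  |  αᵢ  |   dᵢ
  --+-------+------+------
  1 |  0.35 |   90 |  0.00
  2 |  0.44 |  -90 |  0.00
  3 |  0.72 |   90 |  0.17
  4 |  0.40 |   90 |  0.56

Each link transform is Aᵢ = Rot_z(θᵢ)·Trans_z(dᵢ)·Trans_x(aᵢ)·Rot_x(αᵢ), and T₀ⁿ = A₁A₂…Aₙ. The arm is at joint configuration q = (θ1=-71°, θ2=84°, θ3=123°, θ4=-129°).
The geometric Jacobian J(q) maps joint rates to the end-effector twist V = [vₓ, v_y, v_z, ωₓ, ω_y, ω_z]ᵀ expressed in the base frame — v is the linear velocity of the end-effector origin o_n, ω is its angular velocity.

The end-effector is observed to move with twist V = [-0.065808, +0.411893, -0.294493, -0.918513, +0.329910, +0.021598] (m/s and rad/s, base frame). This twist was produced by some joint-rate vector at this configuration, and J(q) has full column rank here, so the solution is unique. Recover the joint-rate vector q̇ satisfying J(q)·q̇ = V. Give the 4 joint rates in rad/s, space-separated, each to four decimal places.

-0.2020 0.8640 0.6310 0.1890

o_n = [0.8415, -0.3009, 0.6363]
J₁: ẑ×o_n = [0.3009, 0.8415, -0.0000], ω = ẑ
J2: z=[-0.9455, -0.3256, 0.0000] o=[0.1139, -0.3309, 0.0000] → [-0.2072, 0.6016, 0.2085, -0.9455, -0.3256, 0.0000]
J3: z=[-0.3238, 0.9403, 0.1045] o=[0.1289, -0.3744, 0.4376] → [0.1792, 0.1388, -0.6939, -0.3238, 0.9403, 0.1045]
J4: z=[0.5435, 0.0944, 0.8341] o=[0.6315, 0.0208, 0.0654] → [0.3222, -0.1351, -0.1947, 0.5435, 0.0944, 0.8341]
q̇ = J⁺·V = [-0.2020, 0.8640, 0.6310, 0.1890]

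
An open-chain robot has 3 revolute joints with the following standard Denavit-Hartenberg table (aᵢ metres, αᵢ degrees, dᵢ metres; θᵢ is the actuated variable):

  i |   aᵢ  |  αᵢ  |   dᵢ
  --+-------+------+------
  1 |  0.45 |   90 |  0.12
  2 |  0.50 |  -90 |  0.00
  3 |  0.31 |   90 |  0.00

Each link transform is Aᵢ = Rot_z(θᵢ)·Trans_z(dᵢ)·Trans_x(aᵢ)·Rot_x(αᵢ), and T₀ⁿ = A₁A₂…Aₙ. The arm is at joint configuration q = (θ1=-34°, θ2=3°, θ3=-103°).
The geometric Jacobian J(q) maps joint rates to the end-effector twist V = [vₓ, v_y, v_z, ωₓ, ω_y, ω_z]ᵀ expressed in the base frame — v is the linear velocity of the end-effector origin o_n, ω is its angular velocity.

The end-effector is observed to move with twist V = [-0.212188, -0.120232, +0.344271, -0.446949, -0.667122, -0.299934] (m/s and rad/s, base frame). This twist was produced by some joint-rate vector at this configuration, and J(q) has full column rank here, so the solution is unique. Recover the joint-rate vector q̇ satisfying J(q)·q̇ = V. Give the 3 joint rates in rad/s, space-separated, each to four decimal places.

o_n = [0.5604, -0.7423, 0.1425]
J₁: ẑ×o_n = [0.7423, 0.5604, -0.0000], ω = ẑ
J2: z=[-0.5592, -0.8290, 0.0000] o=[0.3731, -0.2516, 0.1200] → [-0.0187, 0.0126, 0.4297, -0.5592, -0.8290, 0.0000]
J3: z=[-0.0434, 0.0293, 0.9986] o=[0.7870, -0.5309, 0.1462] → [0.2111, -0.2265, 0.0158, -0.0434, 0.0293, 0.9986]
q̇ = J⁺·V = [-0.2520, 0.8030, -0.0480]

-0.2520 0.8030 -0.0480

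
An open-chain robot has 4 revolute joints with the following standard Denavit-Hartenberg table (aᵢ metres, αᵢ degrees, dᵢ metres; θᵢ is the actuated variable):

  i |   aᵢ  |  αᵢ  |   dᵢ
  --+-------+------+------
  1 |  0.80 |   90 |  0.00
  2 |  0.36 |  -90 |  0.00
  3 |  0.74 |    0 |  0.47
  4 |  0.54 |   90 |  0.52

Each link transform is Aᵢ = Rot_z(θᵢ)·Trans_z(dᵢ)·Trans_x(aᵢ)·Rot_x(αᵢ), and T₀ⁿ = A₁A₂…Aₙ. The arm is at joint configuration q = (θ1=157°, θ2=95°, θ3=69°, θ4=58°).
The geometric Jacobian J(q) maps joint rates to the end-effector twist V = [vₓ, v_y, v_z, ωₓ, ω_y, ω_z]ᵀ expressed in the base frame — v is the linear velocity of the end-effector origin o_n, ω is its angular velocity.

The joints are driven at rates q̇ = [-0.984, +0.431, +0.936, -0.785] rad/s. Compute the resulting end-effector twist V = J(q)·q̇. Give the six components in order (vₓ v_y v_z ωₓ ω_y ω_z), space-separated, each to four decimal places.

-1.1485 0.0441 -1.1454 0.3069 0.3380 -0.9972

o_n = [-0.2429, -1.1159, 0.2128]
J₁: ẑ×o_n = [1.1159, -0.2429, 0.0000], ω = ẑ
J2: z=[0.3907, 0.9205, 0.0000] o=[-0.7364, 0.3126, 0.0000] → [0.1959, -0.0831, -1.0124, 0.3907, 0.9205, 0.0000]
J3: z=[0.9170, -0.3892, -0.0872] o=[-0.7075, 0.3003, 0.3586] → [-0.0667, 0.0932, -1.1178, 0.9170, -0.3892, -0.0872]
J4: z=[0.9170, -0.3892, -0.0872] o=[-0.5252, -0.5276, 0.5819] → [0.0924, 0.3138, -0.4296, 0.9170, -0.3892, -0.0872]
V = J·q̇ = [-1.1485, 0.0441, -1.1454, 0.3069, 0.3380, -0.9972]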